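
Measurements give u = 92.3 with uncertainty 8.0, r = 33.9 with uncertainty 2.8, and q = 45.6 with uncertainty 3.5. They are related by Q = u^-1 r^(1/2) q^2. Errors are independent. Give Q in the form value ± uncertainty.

131 ± 23.7

Since Q is a product/quotient, work with relative uncertainties:
  (-1·δu/u)² = (-1×0.0867)² = 0.00751;  (½·δr/r)² = (0.5×0.0826)² = 0.00171;  (2·δq/q)² = (2×0.0768)² = 0.0236
δQ/Q = √(0.0328) = 0.181
Q = 131, so δQ = 0.181 × 131 = 23.7.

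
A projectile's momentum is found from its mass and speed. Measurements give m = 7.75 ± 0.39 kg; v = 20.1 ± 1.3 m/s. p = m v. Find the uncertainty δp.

Products/powers → add relative errors in quadrature, weighted by exponent:
  (1·δm/m)² = (1×0.0503)² = 0.00253;  (1·δv/v)² = (1×0.0647)² = 0.00418
δp/p = √(0.00672) = 0.0819
p = 156 kg·m/s, so δp = 0.0819 × 156 = 12.8 kg·m/s.

12.8 kg·m/s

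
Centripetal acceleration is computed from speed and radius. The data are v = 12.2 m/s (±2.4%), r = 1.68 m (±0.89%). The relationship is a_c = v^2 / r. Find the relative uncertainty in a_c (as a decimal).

a_c is a product of powers, so relative uncertainties combine in quadrature:
  (2·δv/v)² = (2×0.0240)² = 0.00230;  (-1·δr/r)² = (-1×0.00890)² = 7.92e-05
δa_c/a_c = √(0.00238) = 0.0488

0.0488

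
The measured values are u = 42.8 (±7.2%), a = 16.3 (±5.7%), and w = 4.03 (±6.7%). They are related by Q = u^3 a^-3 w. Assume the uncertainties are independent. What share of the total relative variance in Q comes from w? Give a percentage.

5.58%

(δQ/Q)² = (3·δu/u)² + (-3·δa/a)² + (1·δw/w)²
  u term: (3×0.0720)² = 0.0467
  a term: (-3×0.0570)² = 0.0292
  w term: (1×0.0670)² = 0.00449
Total = 0.0804. Share from w = 0.00449/0.0804 = 0.0558.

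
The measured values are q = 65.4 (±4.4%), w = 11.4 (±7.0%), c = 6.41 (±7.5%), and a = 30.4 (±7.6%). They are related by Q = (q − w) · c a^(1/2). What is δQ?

Let u = q − w = 54.0. δu = √(δq² + δw²) = √(8.28 + 0.637) = 2.99, so δu/u = 0.0553.
Q is then a monomial in u, c, a:
δQ/Q = √((δu/u)² + (1·δc/c)² + (½·δa/a)²) = √(0.00306 + 0.00562 + 0.00144) = 0.101
Q = 1910, so δQ = 0.101 × 1910 = 192.

192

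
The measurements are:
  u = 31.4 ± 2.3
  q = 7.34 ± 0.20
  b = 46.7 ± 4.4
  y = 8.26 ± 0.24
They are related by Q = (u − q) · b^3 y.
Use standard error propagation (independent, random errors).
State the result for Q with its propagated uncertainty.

Let w = u − q = 24.1. δw = √(δu² + δq²) = √(5.29 + 0.0400) = 2.31, so δw/w = 0.0960.
Q is then a monomial in w, b, y:
δQ/Q = √((δw/w)² + (3·δb/b)² + (1·δy/y)²) = √(0.00921 + 0.0799 + 0.000844) = 0.300
Q = 2.02e+07, so δQ = 0.300 × 2.02e+07 = 6.07e+06.

(2.02 ± 0.607) × 10^7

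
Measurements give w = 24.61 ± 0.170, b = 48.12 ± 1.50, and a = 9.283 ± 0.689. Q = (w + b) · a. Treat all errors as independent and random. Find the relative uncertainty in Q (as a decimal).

Let u = w + b = 72.73. δu = √(δw² + δb²) = √(0.0289 + 2.25) = 1.51, so δu/u = 0.0208.
Q is then a monomial in u, a:
δQ/Q = √((δu/u)² + (1·δa/a)²) = √(0.000431 + 0.00551) = 0.0771

0.0771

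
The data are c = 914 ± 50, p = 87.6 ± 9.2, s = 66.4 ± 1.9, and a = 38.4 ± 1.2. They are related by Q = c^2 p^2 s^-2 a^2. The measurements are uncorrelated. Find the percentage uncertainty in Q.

Products/powers → add relative errors in quadrature, weighted by exponent:
  (2·δc/c)² = (2×0.0547)² = 0.0120;  (2·δp/p)² = (2×0.105)² = 0.0441;  (-2·δs/s)² = (-2×0.0286)² = 0.00328;  (2·δa/a)² = (2×0.0312)² = 0.00391
δQ/Q = √(0.0633) = 0.252

25.2%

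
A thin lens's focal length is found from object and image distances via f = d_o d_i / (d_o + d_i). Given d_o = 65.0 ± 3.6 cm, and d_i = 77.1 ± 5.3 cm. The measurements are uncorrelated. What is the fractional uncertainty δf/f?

0.0435

∂f/∂d_o = (d_i/(d_o+d_i))² = 0.294;  ∂f/∂d_i = (d_o/(d_o+d_i))² = 0.209
δf = √((∂f/∂d_o · δd_o)² + (∂f/∂d_i · δd_i)²) = √(1.12 + 1.23) = 1.53 cm
f = 35.3 cm, so δf/f = 1.53/35.3 = 0.0435.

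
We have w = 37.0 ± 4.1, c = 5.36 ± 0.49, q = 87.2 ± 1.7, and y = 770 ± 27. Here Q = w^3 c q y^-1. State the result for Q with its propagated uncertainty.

30700 ± 10700

Each factor contributes (exponent × relative error)² to (δQ/Q)²:
  (3·δw/w)² = (3×0.111)² = 0.111;  (1·δc/c)² = (1×0.0914)² = 0.00836;  (1·δq/q)² = (1×0.0195)² = 0.000380;  (-1·δy/y)² = (-1×0.0351)² = 0.00123
δQ/Q = √(0.120) = 0.347
Q = 30700, so δQ = 0.347 × 30700 = 10700.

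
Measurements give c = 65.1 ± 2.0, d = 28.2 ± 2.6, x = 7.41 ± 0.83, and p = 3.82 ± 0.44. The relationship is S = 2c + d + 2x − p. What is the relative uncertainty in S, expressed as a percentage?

Absolute uncertainties add in quadrature for a linear combination:
  (2·δc)² = 16.0;  (δd)² = 6.76;  (2·δx)² = 2.76;  (δp)² = 0.194
δS = √(25.7) = 5.07
S = 169, so δS/S = 5.07/169 = 0.0299.

2.99%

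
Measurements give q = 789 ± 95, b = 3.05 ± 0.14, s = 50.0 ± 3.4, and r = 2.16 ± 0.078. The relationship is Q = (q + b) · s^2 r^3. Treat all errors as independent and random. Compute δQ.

Let u = q + b = 792. δu = √(δq² + δb²) = √(9020 + 0.0196) = 95.0, so δu/u = 0.120.
Q is then a monomial in u, s, r:
δQ/Q = √((δu/u)² + (2·δs/s)² + (3·δr/r)²) = √(0.0144 + 0.0185 + 0.0117) = 0.211
Q = 2e+07, so δQ = 0.211 × 2e+07 = 4.22e+06.

4.22e+06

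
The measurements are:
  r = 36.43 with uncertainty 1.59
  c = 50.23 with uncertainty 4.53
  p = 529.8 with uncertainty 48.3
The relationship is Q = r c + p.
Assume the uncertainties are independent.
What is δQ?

190

Let w = r·c = 1830. δw/w = √((1·δr/r)² + (1·δc/c)²) = √(0.00190 + 0.00813) = 0.100, so δw = 183.
Q = w + p: δQ = √(δw² + δp²) = √(33600 + 2330) = 190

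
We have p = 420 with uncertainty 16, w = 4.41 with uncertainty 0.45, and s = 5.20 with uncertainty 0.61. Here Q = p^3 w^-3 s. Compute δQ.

Since Q is a product/quotient, work with relative uncertainties:
  (3·δp/p)² = (3×0.0381)² = 0.0131;  (-3·δw/w)² = (-3×0.102)² = 0.0937;  (1·δs/s)² = (1×0.117)² = 0.0138
δQ/Q = √(0.121) = 0.347
Q = 4.49e+06, so δQ = 0.347 × 4.49e+06 = 1.56e+06.

1.56e+06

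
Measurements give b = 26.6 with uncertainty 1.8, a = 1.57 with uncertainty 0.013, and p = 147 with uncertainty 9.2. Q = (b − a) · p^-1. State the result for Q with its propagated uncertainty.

0.170 ± 0.0162

Let u = b − a = 25.0. δu = √(δb² + δa²) = √(3.24 + 0.000169) = 1.80, so δu/u = 0.0719.
Q is then a monomial in u, p:
δQ/Q = √((δu/u)² + (-1·δp/p)²) = √(0.00517 + 0.00392) = 0.0953
Q = 0.170, so δQ = 0.0953 × 0.170 = 0.0162.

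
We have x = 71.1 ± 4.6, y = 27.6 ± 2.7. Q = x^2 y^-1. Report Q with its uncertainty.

For a monomial Q ∝ x^2, y^-1, fractional errors add in quadrature:
  (2·δx/x)² = (2×0.0647)² = 0.0167;  (-1·δy/y)² = (-1×0.0978)² = 0.00957
δQ/Q = √(0.0263) = 0.162
Q = 183, so δQ = 0.162 × 183 = 29.7.

183 ± 29.7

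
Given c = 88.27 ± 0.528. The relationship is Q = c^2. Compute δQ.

Q is a product of powers, so relative uncertainties combine in quadrature:
  (2·δc/c)² = (2×0.00598)² = 0.000143
δQ/Q = √(0.000143) = 0.0120
Q = 7792, so δQ = 0.0120 × 7792 = 93.2.

93.2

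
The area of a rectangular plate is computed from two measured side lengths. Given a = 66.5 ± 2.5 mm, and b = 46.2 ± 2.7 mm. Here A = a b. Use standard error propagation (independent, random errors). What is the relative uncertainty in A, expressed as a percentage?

Products/powers → add relative errors in quadrature, weighted by exponent:
  (1·δa/a)² = (1×0.0376)² = 0.00141;  (1·δb/b)² = (1×0.0584)² = 0.00342
δA/A = √(0.00483) = 0.0695

6.95%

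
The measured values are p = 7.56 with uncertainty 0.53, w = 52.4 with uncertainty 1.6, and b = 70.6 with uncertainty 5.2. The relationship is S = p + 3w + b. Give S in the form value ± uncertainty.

For a sum/difference, combine absolute errors in quadrature:
  (δp)² = 0.281;  (3·δw)² = 23.0;  (δb)² = 27.0
δS = √(50.4) = 7.10
S = 235.

235 ± 7.10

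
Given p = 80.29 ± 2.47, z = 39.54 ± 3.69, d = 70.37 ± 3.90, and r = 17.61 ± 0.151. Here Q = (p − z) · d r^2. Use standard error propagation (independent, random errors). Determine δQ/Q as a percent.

12.3%

Let u = p − z = 40.75. δu = √(δp² + δz²) = √(6.10 + 13.6) = 4.44, so δu/u = 0.109.
Q is then a monomial in u, d, r:
δQ/Q = √((δu/u)² + (1·δd/d)² + (2·δr/r)²) = √(0.0119 + 0.00307 + 0.000294) = 0.123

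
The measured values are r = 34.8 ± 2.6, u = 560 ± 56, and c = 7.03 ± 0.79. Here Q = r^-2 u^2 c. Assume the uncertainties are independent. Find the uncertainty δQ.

498

Q is a product of powers, so relative uncertainties combine in quadrature:
  (-2·δr/r)² = (-2×0.0747)² = 0.0223;  (2·δu/u)² = (2×0.100)² = 0.0400;  (1·δc/c)² = (1×0.112)² = 0.0126
δQ/Q = √(0.0750) = 0.274
Q = 1820, so δQ = 0.274 × 1820 = 498.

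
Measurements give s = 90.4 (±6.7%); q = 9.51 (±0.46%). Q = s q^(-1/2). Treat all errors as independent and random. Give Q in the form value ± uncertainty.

Products/powers → add relative errors in quadrature, weighted by exponent:
  (1·δs/s)² = (1×0.0670)² = 0.00449;  (−½·δq/q)² = (-0.5×0.00460)² = 5.29e-06
δQ/Q = √(0.00449) = 0.0670
Q = 29.3, so δQ = 0.0670 × 29.3 = 1.97.

29.3 ± 1.97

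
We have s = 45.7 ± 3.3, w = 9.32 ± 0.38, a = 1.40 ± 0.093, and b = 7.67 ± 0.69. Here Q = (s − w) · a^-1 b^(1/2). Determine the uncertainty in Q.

8.75

Let u = s − w = 36.4. δu = √(δs² + δw²) = √(10.9 + 0.144) = 3.32, so δu/u = 0.0913.
Q is then a monomial in u, a, b:
δQ/Q = √((δu/u)² + (-1·δa/a)² + (½·δb/b)²) = √(0.00834 + 0.00441 + 0.00202) = 0.122
Q = 72.0, so δQ = 0.122 × 72.0 = 8.75.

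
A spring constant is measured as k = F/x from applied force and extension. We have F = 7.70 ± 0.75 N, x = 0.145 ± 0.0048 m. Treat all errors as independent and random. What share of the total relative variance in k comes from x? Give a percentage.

10.4%

(δk/k)² = (1·δF/F)² + (-1·δx/x)²
  F term: (1×0.0974)² = 0.00949
  x term: (-1×0.0331)² = 0.00110
Total = 0.0106. Share from x = 0.00110/0.0106 = 0.104.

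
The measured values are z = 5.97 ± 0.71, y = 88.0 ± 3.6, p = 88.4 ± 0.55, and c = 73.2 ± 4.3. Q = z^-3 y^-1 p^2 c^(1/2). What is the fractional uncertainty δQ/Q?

0.361

For a monomial Q ∝ z^-3, y^-1, p^2, c^(1/2), fractional errors add in quadrature:
  (-3·δz/z)² = (-3×0.119)² = 0.127;  (-1·δy/y)² = (-1×0.0409)² = 0.00167;  (2·δp/p)² = (2×0.00622)² = 0.000155;  (½·δc/c)² = (0.5×0.0587)² = 0.000863
δQ/Q = √(0.130) = 0.361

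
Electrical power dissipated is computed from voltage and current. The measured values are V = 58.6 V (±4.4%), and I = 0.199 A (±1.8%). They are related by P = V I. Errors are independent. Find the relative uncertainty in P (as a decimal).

Since P is a product/quotient, work with relative uncertainties:
  (1·δV/V)² = (1×0.0440)² = 0.00194;  (1·δI/I)² = (1×0.0180)² = 0.000324
δP/P = √(0.00226) = 0.0475

0.0475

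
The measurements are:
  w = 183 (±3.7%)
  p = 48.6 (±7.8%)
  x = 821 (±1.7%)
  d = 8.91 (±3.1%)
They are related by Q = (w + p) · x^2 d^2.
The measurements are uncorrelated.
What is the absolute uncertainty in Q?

9.7e+08

Let u = w + p = 232. δu = √(δw² + δp²) = √(45.8 + 14.4) = 7.76, so δu/u = 0.0335.
Q is then a monomial in u, x, d:
δQ/Q = √((δu/u)² + (2·δx/x)² + (2·δd/d)²) = √(0.00112 + 0.00116 + 0.00384) = 0.0782
Q = 1.24e+10, so δQ = 0.0782 × 1.24e+10 = 9.7e+08.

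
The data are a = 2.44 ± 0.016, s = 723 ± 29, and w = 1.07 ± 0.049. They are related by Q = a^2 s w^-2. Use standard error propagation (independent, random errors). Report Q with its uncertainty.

3760 ± 379

Relative error in a monomial: (δQ/Q)² = Σ (nᵢ · δxᵢ/xᵢ)².
  (2·δa/a)² = (2×0.00656)² = 0.000172;  (1·δs/s)² = (1×0.0401)² = 0.00161;  (-2·δw/w)² = (-2×0.0458)² = 0.00839
δQ/Q = √(0.0102) = 0.101
Q = 3760, so δQ = 0.101 × 3760 = 379.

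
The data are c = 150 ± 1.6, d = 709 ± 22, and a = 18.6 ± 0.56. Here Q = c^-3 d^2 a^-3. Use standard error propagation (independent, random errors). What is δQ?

For a monomial Q ∝ c^-3, d^2, a^-3, fractional errors add in quadrature:
  (-3·δc/c)² = (-3×0.0107)² = 0.00102;  (2·δd/d)² = (2×0.0310)² = 0.00385;  (-3·δa/a)² = (-3×0.0301)² = 0.00816
δQ/Q = √(0.0130) = 0.114
Q = 2.31e-05, so δQ = 0.114 × 2.31e-05 = 2.64e-06.

2.64e-06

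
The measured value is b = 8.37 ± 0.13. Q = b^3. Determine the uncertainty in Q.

27.3

Products/powers → add relative errors in quadrature, weighted by exponent:
  (3·δb/b)² = (3×0.0155)² = 0.00217
δQ/Q = √(0.00217) = 0.0466
Q = 586, so δQ = 0.0466 × 586 = 27.3.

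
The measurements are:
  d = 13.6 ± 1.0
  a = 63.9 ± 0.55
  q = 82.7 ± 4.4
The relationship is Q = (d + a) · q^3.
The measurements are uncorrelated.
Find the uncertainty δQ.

Let u = d + a = 77.5. δu = √(δd² + δa²) = √(1.00 + 0.303) = 1.14, so δu/u = 0.0147.
Q is then a monomial in u, q:
δQ/Q = √((δu/u)² + (3·δq/q)²) = √(0.000217 + 0.0255) = 0.160
Q = 4.38e+07, so δQ = 0.160 × 4.38e+07 = 7.03e+06.

7.03e+06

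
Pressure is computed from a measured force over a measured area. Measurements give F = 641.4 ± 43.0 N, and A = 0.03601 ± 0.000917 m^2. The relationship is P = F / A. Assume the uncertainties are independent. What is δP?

1280 Pa

For a monomial P ∝ F, A^-1, fractional errors add in quadrature:
  (1·δF/F)² = (1×0.0670)² = 0.00449;  (-1·δA/A)² = (-1×0.0255)² = 0.000648
δP/P = √(0.00514) = 0.0717
P = 17810 Pa, so δP = 0.0717 × 17810 = 1280 Pa.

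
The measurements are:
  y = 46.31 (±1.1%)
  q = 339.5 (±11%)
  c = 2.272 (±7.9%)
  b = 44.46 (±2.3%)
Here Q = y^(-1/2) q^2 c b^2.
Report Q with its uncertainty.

(7.607 ± 1.81) × 10^7

Since Q is a product/quotient, work with relative uncertainties:
  (−½·δy/y)² = (-0.5×0.0110)² = 3.02e-05;  (2·δq/q)² = (2×0.110)² = 0.0484;  (1·δc/c)² = (1×0.0790)² = 0.00624;  (2·δb/b)² = (2×0.0230)² = 0.00212
δQ/Q = √(0.0568) = 0.238
Q = 7.607e+07, so δQ = 0.238 × 7.607e+07 = 1.81e+07.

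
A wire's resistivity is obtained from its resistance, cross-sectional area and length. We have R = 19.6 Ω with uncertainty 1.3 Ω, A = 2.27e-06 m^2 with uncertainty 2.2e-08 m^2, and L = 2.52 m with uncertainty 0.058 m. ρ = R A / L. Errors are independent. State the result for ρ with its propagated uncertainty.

Relative error in a monomial: (δρ/ρ)² = Σ (nᵢ · δxᵢ/xᵢ)².
  (1·δR/R)² = (1×0.0663)² = 0.00440;  (1·δA/A)² = (1×0.00969)² = 9.39e-05;  (-1·δL/L)² = (-1×0.0230)² = 0.000530
δρ/ρ = √(0.00502) = 0.0709
ρ = 1.77e-05 Ω·m, so δρ = 0.0709 × 1.77e-05 = 1.25e-06 Ω·m.

(1.77 ± 0.125) × 10^-5 Ω·m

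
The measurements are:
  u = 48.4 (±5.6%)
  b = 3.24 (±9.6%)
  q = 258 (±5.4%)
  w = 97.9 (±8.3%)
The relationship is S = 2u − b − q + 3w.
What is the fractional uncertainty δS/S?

0.221

Each term contributes (cᵢ δxᵢ)² to (δS)²:
  (2·δu)² = 29.4;  (δb)² = 0.0967;  (δq)² = 194;  (3·δw)² = 594
δS = √(818) = 28.6
S = 129, so δS/S = 28.6/129 = 0.221.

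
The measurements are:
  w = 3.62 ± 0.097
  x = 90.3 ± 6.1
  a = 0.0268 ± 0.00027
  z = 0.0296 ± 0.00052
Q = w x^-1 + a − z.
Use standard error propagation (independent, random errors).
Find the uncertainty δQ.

Let p = w·x^-1 = 0.0401. δp/p = √((1·δw/w)² + (-1·δx/x)²) = √(0.000718 + 0.00456) = 0.0727, so δp = 0.00291.
Q = p + a − z: δQ = √(δp² + δa² + δz²) = √(8.49e-06 + 7.29e-08 + 2.7e-07) = 0.00297

0.00297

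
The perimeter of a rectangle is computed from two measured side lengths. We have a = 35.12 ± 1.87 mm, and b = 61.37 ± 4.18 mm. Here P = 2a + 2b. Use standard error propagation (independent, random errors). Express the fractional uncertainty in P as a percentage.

4.75%

Each term contributes (cᵢ δxᵢ)² to (δP)²:
  (2·δa)² = 14.0;  (2·δb)² = 69.9
δP = √(83.9) = 9.16 mm
P = 193.0 mm, so δP/P = 9.16/193.0 = 0.0475.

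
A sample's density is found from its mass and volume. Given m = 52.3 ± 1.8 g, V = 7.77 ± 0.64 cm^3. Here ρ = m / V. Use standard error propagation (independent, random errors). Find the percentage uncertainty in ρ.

Each factor contributes (exponent × relative error)² to (δρ/ρ)²:
  (1·δm/m)² = (1×0.0344)² = 0.00118;  (-1·δV/V)² = (-1×0.0824)² = 0.00678
δρ/ρ = √(0.00797) = 0.0893

8.93%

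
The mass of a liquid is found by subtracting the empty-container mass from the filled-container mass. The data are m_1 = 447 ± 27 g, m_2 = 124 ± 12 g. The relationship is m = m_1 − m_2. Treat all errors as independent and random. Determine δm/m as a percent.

For a sum/difference, combine absolute errors in quadrature:
  (δm_1)² = 729;  (δm_2)² = 144
δm = √(873) = 29.5 g
m = 323 g, so δm/m = 29.5/323 = 0.0915.

9.15%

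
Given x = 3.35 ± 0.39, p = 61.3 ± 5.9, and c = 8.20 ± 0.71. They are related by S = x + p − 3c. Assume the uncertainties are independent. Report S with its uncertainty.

For a sum/difference, combine absolute errors in quadrature:
  (δx)² = 0.152;  (δp)² = 34.8;  (3·δc)² = 4.54
δS = √(39.5) = 6.28
S = 40.0.

40.0 ± 6.28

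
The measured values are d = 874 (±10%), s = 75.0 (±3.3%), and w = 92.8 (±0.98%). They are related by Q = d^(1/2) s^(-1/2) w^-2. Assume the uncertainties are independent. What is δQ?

Q is a product of powers, so relative uncertainties combine in quadrature:
  (½·δd/d)² = (0.5×0.100)² = 0.00250;  (−½·δs/s)² = (-0.5×0.0330)² = 0.000272;  (-2·δw/w)² = (-2×0.00980)² = 0.000384
δQ/Q = √(0.00316) = 0.0562
Q = 0.000396, so δQ = 0.0562 × 0.000396 = 2.23e-05.

2.23e-05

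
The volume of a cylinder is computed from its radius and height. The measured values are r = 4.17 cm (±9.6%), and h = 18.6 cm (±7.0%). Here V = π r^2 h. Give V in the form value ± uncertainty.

1020 ± 208 cm^3

Products/powers → add relative errors in quadrature, weighted by exponent:
  (2·δr/r)² = (2×0.0960)² = 0.0369;  (1·δh/h)² = (1×0.0700)² = 0.00490
δV/V = √(0.0418) = 0.204
V = 1020 cm^3, so δV = 0.204 × 1020 = 208 cm^3.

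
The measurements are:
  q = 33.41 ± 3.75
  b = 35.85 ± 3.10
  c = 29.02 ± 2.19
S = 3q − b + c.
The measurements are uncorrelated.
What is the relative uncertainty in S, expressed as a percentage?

12.7%

Each term contributes (cᵢ δxᵢ)² to (δS)²:
  (3·δq)² = 127;  (δb)² = 9.61;  (δc)² = 4.80
δS = √(141) = 11.9
S = 93.40, so δS/S = 11.9/93.40 = 0.127.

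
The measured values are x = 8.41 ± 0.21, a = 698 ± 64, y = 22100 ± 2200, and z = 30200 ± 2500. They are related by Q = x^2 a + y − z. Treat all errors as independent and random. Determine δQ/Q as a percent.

14.9%

Let p = x^2·a = 49400. δp/p = √((2·δx/x)² + (1·δa/a)²) = √(0.00249 + 0.00841) = 0.104, so δp = 5150.
Q = p + y − z: δQ = √(δp² + δy² + δz²) = √(2.66e+07 + 4.84e+06 + 6.25e+06) = 6140
Q = 41300, so δQ/Q = 6140/41300 = 0.149.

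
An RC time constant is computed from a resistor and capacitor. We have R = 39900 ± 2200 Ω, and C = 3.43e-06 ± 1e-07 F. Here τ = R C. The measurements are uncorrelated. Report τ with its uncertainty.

τ is a product of powers, so relative uncertainties combine in quadrature:
  (1·δR/R)² = (1×0.0551)² = 0.00304;  (1·δC/C)² = (1×0.0292)² = 0.000850
δτ/τ = √(0.00389) = 0.0624
τ = 0.137 s, so δτ = 0.0624 × 0.137 = 0.00854 s.

0.137 ± 0.00854 s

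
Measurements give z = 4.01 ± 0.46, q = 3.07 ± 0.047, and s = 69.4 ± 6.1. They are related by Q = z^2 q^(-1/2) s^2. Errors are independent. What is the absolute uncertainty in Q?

Relative error in a monomial: (δQ/Q)² = Σ (nᵢ · δxᵢ/xᵢ)².
  (2·δz/z)² = (2×0.115)² = 0.0526;  (−½·δq/q)² = (-0.5×0.0153)² = 5.86e-05;  (2·δs/s)² = (2×0.0879)² = 0.0309
δQ/Q = √(0.0836) = 0.289
Q = 44200, so δQ = 0.289 × 44200 = 12800.

12800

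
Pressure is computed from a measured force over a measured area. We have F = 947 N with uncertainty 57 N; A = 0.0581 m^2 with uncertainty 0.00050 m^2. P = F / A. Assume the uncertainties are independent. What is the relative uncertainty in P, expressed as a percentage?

6.08%

Relative error in a monomial: (δP/P)² = Σ (nᵢ · δxᵢ/xᵢ)².
  (1·δF/F)² = (1×0.0602)² = 0.00362;  (-1·δA/A)² = (-1×0.00861)² = 7.41e-05
δP/P = √(0.00370) = 0.0608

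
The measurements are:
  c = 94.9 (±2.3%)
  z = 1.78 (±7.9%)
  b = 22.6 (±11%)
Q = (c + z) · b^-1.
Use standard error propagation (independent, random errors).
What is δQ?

Let u = c + z = 96.7. δu = √(δc² + δz²) = √(4.76 + 0.0198) = 2.19, so δu/u = 0.0226.
Q is then a monomial in u, b:
δQ/Q = √((δu/u)² + (-1·δb/b)²) = √(0.000512 + 0.0121) = 0.112
Q = 4.28, so δQ = 0.112 × 4.28 = 0.480.

0.480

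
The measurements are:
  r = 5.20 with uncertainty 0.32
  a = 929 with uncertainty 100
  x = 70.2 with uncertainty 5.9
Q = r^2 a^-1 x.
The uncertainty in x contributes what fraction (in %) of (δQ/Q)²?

20.9%

(δQ/Q)² = (2·δr/r)² + (-1·δa/a)² + (1·δx/x)²
  r term: (2×0.0615)² = 0.0151
  a term: (-1×0.108)² = 0.0116
  x term: (1×0.0840)² = 0.00706
Total = 0.0338. Share from x = 0.00706/0.0338 = 0.209.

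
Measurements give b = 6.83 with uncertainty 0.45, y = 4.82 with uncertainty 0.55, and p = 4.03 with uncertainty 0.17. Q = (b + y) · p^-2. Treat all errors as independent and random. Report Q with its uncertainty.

Let u = b + y = 11.7. δu = √(δb² + δy²) = √(0.203 + 0.303) = 0.711, so δu/u = 0.0610.
Q is then a monomial in u, p:
δQ/Q = √((δu/u)² + (-2·δp/p)²) = √(0.00372 + 0.00712) = 0.104
Q = 0.717, so δQ = 0.104 × 0.717 = 0.0747.

0.717 ± 0.0747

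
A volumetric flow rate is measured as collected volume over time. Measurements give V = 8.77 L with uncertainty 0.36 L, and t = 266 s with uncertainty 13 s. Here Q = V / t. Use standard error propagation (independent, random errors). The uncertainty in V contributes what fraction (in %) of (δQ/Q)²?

41.4%

(δQ/Q)² = (1·δV/V)² + (-1·δt/t)²
  V term: (1×0.0410)² = 0.00169
  t term: (-1×0.0489)² = 0.00239
Total = 0.00407. Share from V = 0.00169/0.00407 = 0.414.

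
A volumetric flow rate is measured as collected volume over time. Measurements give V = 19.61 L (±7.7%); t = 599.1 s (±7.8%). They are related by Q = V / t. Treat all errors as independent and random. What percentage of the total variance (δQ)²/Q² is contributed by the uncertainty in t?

50.6%

(δQ/Q)² = (1·δV/V)² + (-1·δt/t)²
  V term: (1×0.0770)² = 0.00593
  t term: (-1×0.0780)² = 0.00608
Total = 0.0120. Share from t = 0.00608/0.0120 = 0.506.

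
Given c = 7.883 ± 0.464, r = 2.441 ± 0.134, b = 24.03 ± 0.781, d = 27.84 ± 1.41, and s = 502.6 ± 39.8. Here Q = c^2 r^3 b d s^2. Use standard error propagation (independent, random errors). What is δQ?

4.03e+10

Q is a product of powers, so relative uncertainties combine in quadrature:
  (2·δc/c)² = (2×0.0589)² = 0.0139;  (3·δr/r)² = (3×0.0549)² = 0.0271;  (1·δb/b)² = (1×0.0325)² = 0.00106;  (1·δd/d)² = (1×0.0506)² = 0.00257;  (2·δs/s)² = (2×0.0792)² = 0.0251
δQ/Q = √(0.0697) = 0.264
Q = 1.527e+11, so δQ = 0.264 × 1.527e+11 = 4.03e+10.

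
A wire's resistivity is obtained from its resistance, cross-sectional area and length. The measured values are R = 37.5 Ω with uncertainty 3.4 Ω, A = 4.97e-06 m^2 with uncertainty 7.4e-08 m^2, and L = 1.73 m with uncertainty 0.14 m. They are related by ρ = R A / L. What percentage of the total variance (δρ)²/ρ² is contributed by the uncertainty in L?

43.7%

(δρ/ρ)² = (1·δR/R)² + (1·δA/A)² + (-1·δL/L)²
  R term: (1×0.0907)² = 0.00822
  A term: (1×0.0149)² = 0.000222
  L term: (-1×0.0809)² = 0.00655
Total = 0.0150. Share from L = 0.00655/0.0150 = 0.437.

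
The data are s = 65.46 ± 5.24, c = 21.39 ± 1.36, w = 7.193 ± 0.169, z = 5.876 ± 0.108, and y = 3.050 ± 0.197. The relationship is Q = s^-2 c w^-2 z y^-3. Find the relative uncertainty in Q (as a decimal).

0.264

Each factor contributes (exponent × relative error)² to (δQ/Q)²:
  (-2·δs/s)² = (-2×0.0800)² = 0.0256;  (1·δc/c)² = (1×0.0636)² = 0.00404;  (-2·δw/w)² = (-2×0.0235)² = 0.00221;  (1·δz/z)² = (1×0.0184)² = 0.000338;  (-3·δy/y)² = (-3×0.0646)² = 0.0375
δQ/Q = √(0.0698) = 0.264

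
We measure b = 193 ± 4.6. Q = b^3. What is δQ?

5.14e+05

Relative error in a monomial: (δQ/Q)² = Σ (nᵢ · δxᵢ/xᵢ)².
  (3·δb/b)² = (3×0.0238)² = 0.00511
δQ/Q = √(0.00511) = 0.0715
Q = 7.19e+06, so δQ = 0.0715 × 7.19e+06 = 5.14e+05.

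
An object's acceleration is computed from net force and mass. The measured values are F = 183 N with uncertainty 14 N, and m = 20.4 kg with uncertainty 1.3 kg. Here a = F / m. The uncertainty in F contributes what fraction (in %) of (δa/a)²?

(δa/a)² = (1·δF/F)² + (-1·δm/m)²
  F term: (1×0.0765)² = 0.00585
  m term: (-1×0.0637)² = 0.00406
Total = 0.00991. Share from F = 0.00585/0.00991 = 0.590.

59.0%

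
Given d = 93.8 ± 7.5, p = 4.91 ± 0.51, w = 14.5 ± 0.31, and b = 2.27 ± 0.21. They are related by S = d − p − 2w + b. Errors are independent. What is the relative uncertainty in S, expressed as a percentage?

S is a linear combination, so absolute uncertainties add in quadrature:
  (δd)² = 56.2;  (δp)² = 0.260;  (2·δw)² = 0.384;  (δb)² = 0.0441
δS = √(56.9) = 7.55
S = 62.2, so δS/S = 7.55/62.2 = 0.121.

12.1%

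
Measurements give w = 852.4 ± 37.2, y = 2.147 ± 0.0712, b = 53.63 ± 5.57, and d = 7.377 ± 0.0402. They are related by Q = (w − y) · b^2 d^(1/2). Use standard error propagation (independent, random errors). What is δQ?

Let u = w − y = 850.3. δu = √(δw² + δy²) = √(1380 + 0.00507) = 37.2, so δu/u = 0.0438.
Q is then a monomial in u, b, d:
δQ/Q = √((δu/u)² + (2·δb/b)² + (½·δd/d)²) = √(0.00191 + 0.0431 + 7.42e-06) = 0.212
Q = 6.642e+06, so δQ = 0.212 × 6.642e+06 = 1.41e+06.

1.41e+06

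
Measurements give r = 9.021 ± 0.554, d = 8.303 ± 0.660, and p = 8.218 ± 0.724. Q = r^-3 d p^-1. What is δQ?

Products/powers → add relative errors in quadrature, weighted by exponent:
  (-3·δr/r)² = (-3×0.0614)² = 0.0339;  (1·δd/d)² = (1×0.0795)² = 0.00632;  (-1·δp/p)² = (-1×0.0881)² = 0.00776
δQ/Q = √(0.0480) = 0.219
Q = 0.001376, so δQ = 0.219 × 0.001376 = 0.000302.

0.000302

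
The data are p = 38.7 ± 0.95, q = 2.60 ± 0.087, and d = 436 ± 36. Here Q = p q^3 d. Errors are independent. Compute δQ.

39200

Since Q is a product/quotient, work with relative uncertainties:
  (1·δp/p)² = (1×0.0245)² = 0.000603;  (3·δq/q)² = (3×0.0335)² = 0.0101;  (1·δd/d)² = (1×0.0826)² = 0.00682
δQ/Q = √(0.0175) = 0.132
Q = 2.97e+05, so δQ = 0.132 × 2.97e+05 = 39200.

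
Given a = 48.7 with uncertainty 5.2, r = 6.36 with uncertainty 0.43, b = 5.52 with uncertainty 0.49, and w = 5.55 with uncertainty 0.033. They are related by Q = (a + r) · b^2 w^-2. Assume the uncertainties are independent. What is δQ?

11.0

Let u = a + r = 55.1. δu = √(δa² + δr²) = √(27.0 + 0.185) = 5.22, so δu/u = 0.0948.
Q is then a monomial in u, b, w:
δQ/Q = √((δu/u)² + (2·δb/b)² + (-2·δw/w)²) = √(0.00898 + 0.0315 + 0.000141) = 0.202
Q = 54.5, so δQ = 0.202 × 54.5 = 11.0.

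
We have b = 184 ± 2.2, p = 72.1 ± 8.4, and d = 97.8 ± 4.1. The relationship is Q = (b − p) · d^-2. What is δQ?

Let u = b − p = 112. δu = √(δb² + δp²) = √(4.84 + 70.6) = 8.68, so δu/u = 0.0776.
Q is then a monomial in u, d:
δQ/Q = √((δu/u)² + (-2·δd/d)²) = √(0.00602 + 0.00703) = 0.114
Q = 0.0117, so δQ = 0.114 × 0.0117 = 0.00134.

0.00134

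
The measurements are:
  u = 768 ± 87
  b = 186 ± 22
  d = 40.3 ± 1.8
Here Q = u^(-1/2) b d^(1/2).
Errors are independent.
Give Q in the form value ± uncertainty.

42.6 ± 5.67

For a monomial Q ∝ u^(-1/2), b, d^(1/2), fractional errors add in quadrature:
  (−½·δu/u)² = (-0.5×0.113)² = 0.00321;  (1·δb/b)² = (1×0.118)² = 0.0140;  (½·δd/d)² = (0.5×0.0447)² = 0.000499
δQ/Q = √(0.0177) = 0.133
Q = 42.6, so δQ = 0.133 × 42.6 = 5.67.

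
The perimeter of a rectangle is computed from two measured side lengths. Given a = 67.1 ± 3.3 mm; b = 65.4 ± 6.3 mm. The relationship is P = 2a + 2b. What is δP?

P is a linear combination, so absolute uncertainties add in quadrature:
  (2·δa)² = 43.6;  (2·δb)² = 159
δP = √(202) = 14.2 mm

14.2 mm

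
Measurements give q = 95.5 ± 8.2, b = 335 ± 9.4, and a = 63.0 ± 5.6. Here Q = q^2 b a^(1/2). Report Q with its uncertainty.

(2.43 ± 0.436) × 10^7

Relative error in a monomial: (δQ/Q)² = Σ (nᵢ · δxᵢ/xᵢ)².
  (2·δq/q)² = (2×0.0859)² = 0.0295;  (1·δb/b)² = (1×0.0281)² = 0.000787;  (½·δa/a)² = (0.5×0.0889)² = 0.00198
δQ/Q = √(0.0323) = 0.180
Q = 2.43e+07, so δQ = 0.180 × 2.43e+07 = 4.36e+06.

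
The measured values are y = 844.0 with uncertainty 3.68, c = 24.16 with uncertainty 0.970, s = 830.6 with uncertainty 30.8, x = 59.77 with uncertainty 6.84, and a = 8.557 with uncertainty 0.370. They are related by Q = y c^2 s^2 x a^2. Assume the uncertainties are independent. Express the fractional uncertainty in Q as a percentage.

For a monomial Q ∝ y, c^2, s^2, x, a^2, fractional errors add in quadrature:
  (1·δy/y)² = (1×0.00436)² = 1.9e-05;  (2·δc/c)² = (2×0.0401)² = 0.00645;  (2·δs/s)² = (2×0.0371)² = 0.00550;  (1·δx/x)² = (1×0.114)² = 0.0131;  (2·δa/a)² = (2×0.0432)² = 0.00748
δQ/Q = √(0.0325) = 0.180

18.0%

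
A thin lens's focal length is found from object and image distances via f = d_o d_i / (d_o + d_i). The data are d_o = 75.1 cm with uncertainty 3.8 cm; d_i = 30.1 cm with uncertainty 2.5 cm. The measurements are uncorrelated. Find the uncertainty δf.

1.31 cm

∂f/∂d_o = (d_i/(d_o+d_i))² = 0.0819;  ∂f/∂d_i = (d_o/(d_o+d_i))² = 0.510
δf = √((∂f/∂d_o · δd_o)² + (∂f/∂d_i · δd_i)²) = √(0.0968 + 1.62) = 1.31 cm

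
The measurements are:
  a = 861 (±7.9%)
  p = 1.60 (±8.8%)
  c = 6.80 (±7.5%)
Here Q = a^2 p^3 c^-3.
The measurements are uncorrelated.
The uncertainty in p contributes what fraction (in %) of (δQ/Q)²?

(δQ/Q)² = (2·δa/a)² + (3·δp/p)² + (-3·δc/c)²
  a term: (2×0.0790)² = 0.0250
  p term: (3×0.0880)² = 0.0697
  c term: (-3×0.0750)² = 0.0506
Total = 0.145. Share from p = 0.0697/0.145 = 0.480.

48.0%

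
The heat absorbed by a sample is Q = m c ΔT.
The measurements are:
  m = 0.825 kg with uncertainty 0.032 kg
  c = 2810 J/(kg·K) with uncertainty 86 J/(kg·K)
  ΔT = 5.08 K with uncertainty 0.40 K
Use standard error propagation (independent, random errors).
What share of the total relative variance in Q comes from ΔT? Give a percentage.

(δQ/Q)² = (1·δm/m)² + (1·δc/c)² + (1·δΔT/ΔT)²
  m term: (1×0.0388)² = 0.00150
  c term: (1×0.0306)² = 0.000937
  ΔT term: (1×0.0787)² = 0.00620
Total = 0.00864. Share from ΔT = 0.00620/0.00864 = 0.717.

71.7%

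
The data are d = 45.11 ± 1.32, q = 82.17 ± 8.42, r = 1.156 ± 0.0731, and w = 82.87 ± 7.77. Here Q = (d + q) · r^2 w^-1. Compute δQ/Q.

Let u = d + q = 127.3. δu = √(δd² + δq²) = √(1.74 + 70.9) = 8.52, so δu/u = 0.0670.
Q is then a monomial in u, r, w:
δQ/Q = √((δu/u)² + (2·δr/r)² + (-1·δw/w)²) = √(0.00448 + 0.0160 + 0.00879) = 0.171

0.171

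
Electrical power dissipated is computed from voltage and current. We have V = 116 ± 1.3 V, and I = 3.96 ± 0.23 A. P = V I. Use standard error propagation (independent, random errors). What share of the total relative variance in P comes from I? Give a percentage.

(δP/P)² = (1·δV/V)² + (1·δI/I)²
  V term: (1×0.0112)² = 0.000126
  I term: (1×0.0581)² = 0.00337
Total = 0.00350. Share from I = 0.00337/0.00350 = 0.964.

96.4%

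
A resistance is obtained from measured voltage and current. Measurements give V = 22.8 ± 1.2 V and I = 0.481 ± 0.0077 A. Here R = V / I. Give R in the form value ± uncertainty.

Since R is a product/quotient, work with relative uncertainties:
  (1·δV/V)² = (1×0.0526)² = 0.00277;  (-1·δI/I)² = (-1×0.0160)² = 0.000256
δR/R = √(0.00303) = 0.0550
R = 47.4 Ω, so δR = 0.0550 × 47.4 = 2.61 Ω.

47.4 ± 2.61 Ω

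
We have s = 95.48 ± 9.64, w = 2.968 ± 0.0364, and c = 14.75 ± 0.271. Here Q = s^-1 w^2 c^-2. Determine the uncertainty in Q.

Since Q is a product/quotient, work with relative uncertainties:
  (-1·δs/s)² = (-1×0.101)² = 0.0102;  (2·δw/w)² = (2×0.0123)² = 0.000602;  (-2·δc/c)² = (-2×0.0184)² = 0.00135
δQ/Q = √(0.0121) = 0.110
Q = 0.0004241, so δQ = 0.110 × 0.0004241 = 4.67e-05.

4.67e-05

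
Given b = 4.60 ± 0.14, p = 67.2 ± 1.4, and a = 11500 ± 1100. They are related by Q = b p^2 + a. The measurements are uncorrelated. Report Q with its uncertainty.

32300 ± 1540

Let w = b·p^2 = 20800. δw/w = √((1·δb/b)² + (2·δp/p)²) = √(0.000926 + 0.00174) = 0.0516, so δw = 1070.
Q = w + a: δQ = √(δw² + δa²) = √(1.15e+06 + 1.21e+06) = 1540
Q = 32300.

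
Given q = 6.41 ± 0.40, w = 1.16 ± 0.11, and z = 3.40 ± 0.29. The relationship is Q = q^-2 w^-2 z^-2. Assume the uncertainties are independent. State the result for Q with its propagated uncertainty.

0.00156 ± 0.000444

Q is a product of powers, so relative uncertainties combine in quadrature:
  (-2·δq/q)² = (-2×0.0624)² = 0.0156;  (-2·δw/w)² = (-2×0.0948)² = 0.0360;  (-2·δz/z)² = (-2×0.0853)² = 0.0291
δQ/Q = √(0.0806) = 0.284
Q = 0.00156, so δQ = 0.284 × 0.00156 = 0.000444.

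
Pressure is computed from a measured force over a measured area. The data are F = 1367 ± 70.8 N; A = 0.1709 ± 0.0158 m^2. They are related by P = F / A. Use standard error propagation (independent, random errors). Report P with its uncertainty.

Relative error in a monomial: (δP/P)² = Σ (nᵢ · δxᵢ/xᵢ)².
  (1·δF/F)² = (1×0.0518)² = 0.00268;  (-1·δA/A)² = (-1×0.0925)² = 0.00855
δP/P = √(0.0112) = 0.106
P = 7999 Pa, so δP = 0.106 × 7999 = 848 Pa.

7999 ± 848 Pa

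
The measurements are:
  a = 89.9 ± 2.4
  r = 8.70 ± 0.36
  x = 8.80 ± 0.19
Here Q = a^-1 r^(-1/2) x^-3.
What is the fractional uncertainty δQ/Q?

Products/powers → add relative errors in quadrature, weighted by exponent:
  (-1·δa/a)² = (-1×0.0267)² = 0.000713;  (−½·δr/r)² = (-0.5×0.0414)² = 0.000428;  (-3·δx/x)² = (-3×0.0216)² = 0.00420
δQ/Q = √(0.00534) = 0.0730

0.0730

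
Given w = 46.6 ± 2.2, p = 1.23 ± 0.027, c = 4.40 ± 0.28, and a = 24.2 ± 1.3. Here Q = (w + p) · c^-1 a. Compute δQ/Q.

0.0951

Let u = w + p = 47.8. δu = √(δw² + δp²) = √(4.84 + 0.000729) = 2.20, so δu/u = 0.0460.
Q is then a monomial in u, c, a:
δQ/Q = √((δu/u)² + (-1·δc/c)² + (1·δa/a)²) = √(0.00212 + 0.00405 + 0.00289) = 0.0951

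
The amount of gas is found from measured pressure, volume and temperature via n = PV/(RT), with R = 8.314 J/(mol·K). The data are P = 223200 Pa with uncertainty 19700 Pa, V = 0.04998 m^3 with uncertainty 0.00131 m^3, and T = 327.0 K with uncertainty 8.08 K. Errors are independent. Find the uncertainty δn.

0.391 mol

Each factor contributes (exponent × relative error)² to (δn/n)²:
  (1·δP/P)² = (1×0.0883)² = 0.00779;  (1·δV/V)² = (1×0.0262)² = 0.000687;  (-1·δT/T)² = (-1×0.0247)² = 0.000611
δn/n = √(0.00909) = 0.0953
n = 4.103 mol, so δn = 0.0953 × 4.103 = 0.391 mol.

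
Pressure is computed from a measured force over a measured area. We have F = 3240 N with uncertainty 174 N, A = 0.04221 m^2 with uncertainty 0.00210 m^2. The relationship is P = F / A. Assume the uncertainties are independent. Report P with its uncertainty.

Products/powers → add relative errors in quadrature, weighted by exponent:
  (1·δF/F)² = (1×0.0537)² = 0.00288;  (-1·δA/A)² = (-1×0.0498)² = 0.00248
δP/P = √(0.00536) = 0.0732
P = 76760 Pa, so δP = 0.0732 × 76760 = 5620 Pa.

76760 ± 5620 Pa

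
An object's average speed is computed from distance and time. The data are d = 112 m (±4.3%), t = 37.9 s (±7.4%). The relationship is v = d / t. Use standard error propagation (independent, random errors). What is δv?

0.253 m/s

v is a product of powers, so relative uncertainties combine in quadrature:
  (1·δd/d)² = (1×0.0430)² = 0.00185;  (-1·δt/t)² = (-1×0.0740)² = 0.00548
δv/v = √(0.00733) = 0.0856
v = 2.96 m/s, so δv = 0.0856 × 2.96 = 0.253 m/s.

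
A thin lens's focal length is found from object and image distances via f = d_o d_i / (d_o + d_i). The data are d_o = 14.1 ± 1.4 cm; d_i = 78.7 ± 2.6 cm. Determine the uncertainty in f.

1.01 cm

∂f/∂d_o = (d_i/(d_o+d_i))² = 0.719;  ∂f/∂d_i = (d_o/(d_o+d_i))² = 0.0231
δf = √((∂f/∂d_o · δd_o)² + (∂f/∂d_i · δd_i)²) = √(1.01 + 0.00360) = 1.01 cm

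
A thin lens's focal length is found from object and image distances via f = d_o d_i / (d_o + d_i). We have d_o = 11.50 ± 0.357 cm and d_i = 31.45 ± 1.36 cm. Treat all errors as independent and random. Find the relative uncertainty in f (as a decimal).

∂f/∂d_o = (d_i/(d_o+d_i))² = 0.536;  ∂f/∂d_i = (d_o/(d_o+d_i))² = 0.0717
δf = √((∂f/∂d_o · δd_o)² + (∂f/∂d_i · δd_i)²) = √(0.0366 + 0.00951) = 0.215 cm
f = 8.421 cm, so δf/f = 0.215/8.421 = 0.0255.

0.0255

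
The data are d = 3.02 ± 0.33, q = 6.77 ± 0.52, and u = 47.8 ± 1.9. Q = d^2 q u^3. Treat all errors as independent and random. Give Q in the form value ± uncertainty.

Q is a product of powers, so relative uncertainties combine in quadrature:
  (2·δd/d)² = (2×0.109)² = 0.0478;  (1·δq/q)² = (1×0.0768)² = 0.00590;  (3·δu/u)² = (3×0.0397)² = 0.0142
δQ/Q = √(0.0679) = 0.261
Q = 6.74e+06, so δQ = 0.261 × 6.74e+06 = 1.76e+06.

(6.74 ± 1.76) × 10^6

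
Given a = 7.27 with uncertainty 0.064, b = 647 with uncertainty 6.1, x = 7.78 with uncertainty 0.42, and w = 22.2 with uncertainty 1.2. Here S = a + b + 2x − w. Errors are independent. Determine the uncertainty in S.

For a sum/difference, combine absolute errors in quadrature:
  (δa)² = 0.00410;  (δb)² = 37.2;  (2·δx)² = 0.706;  (δw)² = 1.44
δS = √(39.4) = 6.27

6.27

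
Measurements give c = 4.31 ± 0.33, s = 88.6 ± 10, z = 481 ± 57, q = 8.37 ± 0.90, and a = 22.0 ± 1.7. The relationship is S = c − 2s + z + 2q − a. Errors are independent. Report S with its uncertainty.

303 ± 60.5

For a sum/difference, combine absolute errors in quadrature:
  (δc)² = 0.109;  (2·δs)² = 400;  (δz)² = 3250;  (2·δq)² = 3.24;  (δa)² = 2.89
δS = √(3660) = 60.5
S = 303.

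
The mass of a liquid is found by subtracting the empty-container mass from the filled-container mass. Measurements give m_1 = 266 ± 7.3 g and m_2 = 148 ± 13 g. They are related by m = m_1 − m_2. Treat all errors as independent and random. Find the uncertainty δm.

14.9 g

Sums and differences: (δm)² = Σ (cᵢ δxᵢ)².
  (δm_1)² = 53.3;  (δm_2)² = 169
δm = √(222) = 14.9 g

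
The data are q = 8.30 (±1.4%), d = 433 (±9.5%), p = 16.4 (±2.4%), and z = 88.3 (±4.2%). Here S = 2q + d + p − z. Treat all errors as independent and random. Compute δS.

41.3

Sums and differences: (δS)² = Σ (cᵢ δxᵢ)².
  (2·δq)² = 0.0540;  (δd)² = 1690;  (δp)² = 0.155;  (δz)² = 13.8
δS = √(1710) = 41.3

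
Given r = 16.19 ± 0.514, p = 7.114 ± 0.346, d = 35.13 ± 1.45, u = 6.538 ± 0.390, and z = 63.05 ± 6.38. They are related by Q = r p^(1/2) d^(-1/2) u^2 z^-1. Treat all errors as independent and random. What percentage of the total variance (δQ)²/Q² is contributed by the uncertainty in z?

(δQ/Q)² = (1·δr/r)² + (½·δp/p)² + (−½·δd/d)² + (2·δu/u)² + (-1·δz/z)²
  r term: (1×0.0317)² = 0.00101
  p term: (0.5×0.0486)² = 0.000591
  d term: (-0.5×0.0413)² = 0.000426
  u term: (2×0.0597)² = 0.0142
  z term: (-1×0.101)² = 0.0102
Total = 0.0265. Share from z = 0.0102/0.0265 = 0.386.

38.6%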